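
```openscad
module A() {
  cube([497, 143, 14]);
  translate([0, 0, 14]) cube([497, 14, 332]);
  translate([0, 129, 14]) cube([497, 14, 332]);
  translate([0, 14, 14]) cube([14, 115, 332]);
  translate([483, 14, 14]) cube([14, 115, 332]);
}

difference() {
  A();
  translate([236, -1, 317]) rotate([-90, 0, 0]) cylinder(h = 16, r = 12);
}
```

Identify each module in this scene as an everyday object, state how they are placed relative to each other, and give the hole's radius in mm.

The subtracted cylinder has r = 12 mm.

A is an open box. The open box has a circular hole through its front wall. The hole's radius is 12 mm.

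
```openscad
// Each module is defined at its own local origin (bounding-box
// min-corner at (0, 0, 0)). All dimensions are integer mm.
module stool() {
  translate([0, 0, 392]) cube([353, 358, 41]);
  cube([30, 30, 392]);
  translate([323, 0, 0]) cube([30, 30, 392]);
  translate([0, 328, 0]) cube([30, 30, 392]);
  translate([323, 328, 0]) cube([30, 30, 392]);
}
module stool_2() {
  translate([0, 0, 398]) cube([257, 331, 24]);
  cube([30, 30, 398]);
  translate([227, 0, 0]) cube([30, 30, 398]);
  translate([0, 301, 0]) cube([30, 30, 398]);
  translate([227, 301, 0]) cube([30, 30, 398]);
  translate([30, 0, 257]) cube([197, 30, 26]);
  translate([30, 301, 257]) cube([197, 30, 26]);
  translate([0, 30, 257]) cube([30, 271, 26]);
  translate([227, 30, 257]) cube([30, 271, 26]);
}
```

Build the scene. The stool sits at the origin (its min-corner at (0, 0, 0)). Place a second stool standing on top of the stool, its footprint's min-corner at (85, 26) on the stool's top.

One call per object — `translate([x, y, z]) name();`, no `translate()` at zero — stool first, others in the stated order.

stool();
translate([85, 26, 433]) stool_2();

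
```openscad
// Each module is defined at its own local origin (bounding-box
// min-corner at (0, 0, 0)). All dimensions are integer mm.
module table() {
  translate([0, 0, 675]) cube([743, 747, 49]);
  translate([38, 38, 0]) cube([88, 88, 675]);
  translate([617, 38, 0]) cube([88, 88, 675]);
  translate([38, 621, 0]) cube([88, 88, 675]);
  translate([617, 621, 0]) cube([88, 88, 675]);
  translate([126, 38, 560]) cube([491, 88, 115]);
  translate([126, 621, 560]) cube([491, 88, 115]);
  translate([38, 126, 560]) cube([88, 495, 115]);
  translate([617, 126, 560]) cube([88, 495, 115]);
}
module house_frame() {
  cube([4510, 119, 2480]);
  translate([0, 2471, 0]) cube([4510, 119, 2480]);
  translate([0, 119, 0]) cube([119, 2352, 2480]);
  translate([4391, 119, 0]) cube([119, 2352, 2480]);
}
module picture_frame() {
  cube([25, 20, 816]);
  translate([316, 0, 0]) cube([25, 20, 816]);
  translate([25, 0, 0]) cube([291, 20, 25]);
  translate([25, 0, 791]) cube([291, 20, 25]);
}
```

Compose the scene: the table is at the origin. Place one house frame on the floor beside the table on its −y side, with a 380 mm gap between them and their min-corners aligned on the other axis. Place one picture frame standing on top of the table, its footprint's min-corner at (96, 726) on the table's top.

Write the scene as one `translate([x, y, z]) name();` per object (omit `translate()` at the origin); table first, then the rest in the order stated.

table();
translate([0, -2970, 0]) house_frame();
translate([96, 726, 724]) picture_frame();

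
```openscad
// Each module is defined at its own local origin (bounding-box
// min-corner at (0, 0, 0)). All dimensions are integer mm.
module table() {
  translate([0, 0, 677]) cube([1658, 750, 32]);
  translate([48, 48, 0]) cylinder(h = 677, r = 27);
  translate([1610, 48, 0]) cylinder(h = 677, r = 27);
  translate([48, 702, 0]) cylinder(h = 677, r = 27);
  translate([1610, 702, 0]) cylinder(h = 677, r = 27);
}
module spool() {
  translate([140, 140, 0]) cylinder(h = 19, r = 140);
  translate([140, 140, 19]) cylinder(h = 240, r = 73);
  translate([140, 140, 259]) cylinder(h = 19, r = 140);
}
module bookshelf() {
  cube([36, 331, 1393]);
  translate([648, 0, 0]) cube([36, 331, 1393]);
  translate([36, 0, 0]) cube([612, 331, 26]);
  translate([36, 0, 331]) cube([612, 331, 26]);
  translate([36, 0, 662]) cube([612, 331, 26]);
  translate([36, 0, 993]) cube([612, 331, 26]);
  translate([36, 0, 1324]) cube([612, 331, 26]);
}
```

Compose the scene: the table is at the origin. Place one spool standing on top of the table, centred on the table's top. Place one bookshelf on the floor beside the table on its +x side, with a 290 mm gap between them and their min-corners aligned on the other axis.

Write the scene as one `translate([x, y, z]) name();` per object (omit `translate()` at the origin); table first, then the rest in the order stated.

table();
translate([689, 235, 709]) spool();
translate([1948, 0, 0]) bookshelf();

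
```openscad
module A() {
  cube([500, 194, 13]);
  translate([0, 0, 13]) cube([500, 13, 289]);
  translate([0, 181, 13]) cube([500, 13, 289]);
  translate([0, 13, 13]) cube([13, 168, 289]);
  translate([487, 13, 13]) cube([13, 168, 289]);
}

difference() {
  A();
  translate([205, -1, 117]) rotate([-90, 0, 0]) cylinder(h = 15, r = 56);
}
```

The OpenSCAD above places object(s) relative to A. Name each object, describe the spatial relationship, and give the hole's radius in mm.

The subtracted cylinder has r = 56 mm.

A is an open box. The open box has a circular hole through its front wall. The hole's radius is 56 mm.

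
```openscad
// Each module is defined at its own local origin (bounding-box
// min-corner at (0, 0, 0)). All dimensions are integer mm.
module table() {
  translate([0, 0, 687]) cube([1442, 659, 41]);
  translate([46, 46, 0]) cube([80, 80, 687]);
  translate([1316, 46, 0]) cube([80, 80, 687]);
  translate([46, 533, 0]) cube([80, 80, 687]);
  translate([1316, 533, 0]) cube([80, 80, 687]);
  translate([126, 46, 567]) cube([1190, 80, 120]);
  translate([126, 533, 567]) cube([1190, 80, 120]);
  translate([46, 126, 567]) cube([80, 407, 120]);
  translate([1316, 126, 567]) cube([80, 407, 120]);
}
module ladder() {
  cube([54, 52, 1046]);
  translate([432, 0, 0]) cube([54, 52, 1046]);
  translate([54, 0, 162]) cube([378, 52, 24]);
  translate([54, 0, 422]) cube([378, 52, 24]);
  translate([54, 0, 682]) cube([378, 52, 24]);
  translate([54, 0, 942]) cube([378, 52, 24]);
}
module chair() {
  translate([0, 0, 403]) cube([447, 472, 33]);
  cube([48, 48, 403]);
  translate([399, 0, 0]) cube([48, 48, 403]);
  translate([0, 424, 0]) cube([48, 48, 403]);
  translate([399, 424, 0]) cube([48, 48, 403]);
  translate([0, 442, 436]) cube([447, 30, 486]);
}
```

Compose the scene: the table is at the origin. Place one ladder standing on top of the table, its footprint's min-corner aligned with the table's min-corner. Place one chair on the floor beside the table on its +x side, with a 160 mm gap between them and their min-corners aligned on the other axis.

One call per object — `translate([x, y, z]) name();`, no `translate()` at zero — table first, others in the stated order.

table();
translate([0, 0, 728]) ladder();
translate([1602, 0, 0]) chair();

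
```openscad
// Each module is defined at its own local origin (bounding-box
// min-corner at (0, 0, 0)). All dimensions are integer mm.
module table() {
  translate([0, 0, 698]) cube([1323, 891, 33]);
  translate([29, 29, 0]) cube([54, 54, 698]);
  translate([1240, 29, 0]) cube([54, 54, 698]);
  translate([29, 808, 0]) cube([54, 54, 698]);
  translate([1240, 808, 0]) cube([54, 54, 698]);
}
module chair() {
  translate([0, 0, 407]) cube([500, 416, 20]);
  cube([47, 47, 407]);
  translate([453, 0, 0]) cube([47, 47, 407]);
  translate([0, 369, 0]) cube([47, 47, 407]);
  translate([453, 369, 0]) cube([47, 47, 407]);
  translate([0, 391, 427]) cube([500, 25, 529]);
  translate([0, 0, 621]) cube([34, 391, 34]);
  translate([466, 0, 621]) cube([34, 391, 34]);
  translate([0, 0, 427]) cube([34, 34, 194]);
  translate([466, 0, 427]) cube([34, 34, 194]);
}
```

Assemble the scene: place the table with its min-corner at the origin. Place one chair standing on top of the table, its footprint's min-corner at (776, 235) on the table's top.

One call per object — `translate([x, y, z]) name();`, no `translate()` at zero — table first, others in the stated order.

table();
translate([776, 235, 731]) chair();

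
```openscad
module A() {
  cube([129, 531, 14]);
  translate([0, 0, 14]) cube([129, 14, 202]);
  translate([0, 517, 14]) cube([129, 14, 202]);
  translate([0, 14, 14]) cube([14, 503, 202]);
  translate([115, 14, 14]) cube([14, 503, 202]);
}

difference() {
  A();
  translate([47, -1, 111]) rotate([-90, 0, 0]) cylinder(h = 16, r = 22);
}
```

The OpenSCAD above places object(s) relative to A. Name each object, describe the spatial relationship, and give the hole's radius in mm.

The subtracted cylinder has r = 22 mm.

A is an open box. The open box has a circular hole through its front wall. The hole's radius is 22 mm.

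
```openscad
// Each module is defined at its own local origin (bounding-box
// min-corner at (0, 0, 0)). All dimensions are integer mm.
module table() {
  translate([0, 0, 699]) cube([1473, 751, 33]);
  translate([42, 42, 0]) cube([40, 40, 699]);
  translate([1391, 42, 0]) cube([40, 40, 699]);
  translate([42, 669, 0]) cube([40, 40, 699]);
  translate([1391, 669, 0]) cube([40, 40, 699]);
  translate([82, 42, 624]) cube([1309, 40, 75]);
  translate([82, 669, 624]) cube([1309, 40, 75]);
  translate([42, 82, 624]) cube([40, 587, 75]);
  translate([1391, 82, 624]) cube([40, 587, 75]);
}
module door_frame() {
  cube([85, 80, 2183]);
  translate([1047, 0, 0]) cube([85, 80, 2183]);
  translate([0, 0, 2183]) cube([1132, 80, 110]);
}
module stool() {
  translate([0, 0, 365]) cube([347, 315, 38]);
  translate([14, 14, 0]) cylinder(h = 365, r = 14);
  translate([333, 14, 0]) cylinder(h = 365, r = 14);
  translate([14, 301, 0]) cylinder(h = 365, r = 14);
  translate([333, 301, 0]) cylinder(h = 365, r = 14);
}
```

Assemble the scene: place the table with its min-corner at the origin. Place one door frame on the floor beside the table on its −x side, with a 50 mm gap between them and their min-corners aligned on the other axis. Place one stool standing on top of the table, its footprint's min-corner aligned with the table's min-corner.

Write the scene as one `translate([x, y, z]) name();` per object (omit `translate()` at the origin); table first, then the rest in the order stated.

table();
translate([-1182, 0, 0]) door_frame();
translate([0, 0, 732]) stool();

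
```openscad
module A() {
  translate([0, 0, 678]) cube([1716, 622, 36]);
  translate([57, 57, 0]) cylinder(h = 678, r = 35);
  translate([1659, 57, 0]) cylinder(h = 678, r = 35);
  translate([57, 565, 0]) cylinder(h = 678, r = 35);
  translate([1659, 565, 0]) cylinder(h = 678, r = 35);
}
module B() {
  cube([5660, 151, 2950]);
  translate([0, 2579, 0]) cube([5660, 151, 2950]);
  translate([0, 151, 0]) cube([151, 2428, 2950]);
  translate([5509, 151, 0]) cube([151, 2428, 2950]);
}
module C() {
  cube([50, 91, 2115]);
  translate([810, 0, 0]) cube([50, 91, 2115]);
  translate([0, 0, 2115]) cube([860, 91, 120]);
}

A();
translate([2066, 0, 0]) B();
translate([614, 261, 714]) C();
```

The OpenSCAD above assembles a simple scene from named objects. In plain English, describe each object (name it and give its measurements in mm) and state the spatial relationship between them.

A is a table with a 1716×622 mm rectangular top, 36 mm thick, top surface at z = 714 mm, supported by four round legs of 70 mm diameter, each leg's bounding box inset 22 mm from the nearest pair of top edges, running from the floor.

B is a box-shaped house frame (walls only): outside footprint 5660×2730 mm, wall height 2950 mm, wall thickness 151 mm. The two y-facing walls run the full x-width; the two x-facing walls fit between the inner faces of the y-facing walls.

C is a door frame. The clear opening is 760 mm wide and 2115 mm high. Two 50 mm wide jambs, 91 mm deep, stand either side of the opening from the floor to the top of the opening. A 120 mm thick head sits across the top of both jambs, spanning the full outside width of the frame.

The house frame is on the floor beside the table on its +x side. The door frame is on top of the table.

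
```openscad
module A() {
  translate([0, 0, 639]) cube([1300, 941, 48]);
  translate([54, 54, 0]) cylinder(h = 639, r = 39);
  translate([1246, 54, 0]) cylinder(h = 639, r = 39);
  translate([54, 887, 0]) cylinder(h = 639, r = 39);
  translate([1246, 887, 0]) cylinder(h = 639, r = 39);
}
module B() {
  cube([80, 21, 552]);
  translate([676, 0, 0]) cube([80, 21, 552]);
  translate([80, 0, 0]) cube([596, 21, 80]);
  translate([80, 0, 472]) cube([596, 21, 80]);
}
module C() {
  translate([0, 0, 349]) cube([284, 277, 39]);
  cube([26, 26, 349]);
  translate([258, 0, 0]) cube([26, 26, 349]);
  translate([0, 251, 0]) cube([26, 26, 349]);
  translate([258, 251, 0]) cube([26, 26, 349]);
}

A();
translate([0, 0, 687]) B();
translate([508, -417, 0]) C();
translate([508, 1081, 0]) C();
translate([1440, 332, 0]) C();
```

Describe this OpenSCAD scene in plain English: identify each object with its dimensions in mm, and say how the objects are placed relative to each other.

A is a table with a 1300×941 mm rectangular top, 48 mm thick, top surface at z = 687 mm, supported by four round legs of 78 mm diameter, each leg's bounding box inset 15 mm from the nearest pair of top edges, running from the floor.

B is a picture frame with a 596×392 mm rectangular opening (x by z) and a uniform 80 mm border on every side. Frame depth is 21 mm along y. It is built from two vertical stiles running the full outside height and two horizontal rails spanning the gap between the stiles.

C is a four-legged stool. The seat is 284×277 mm, 39 mm thick, top at z = 388 mm. It stands on four square legs, each 26×26 mm in cross-section, from z = 0 to the seat underside, each flush with a corner of the seat.

The picture frame is on top of the table. Three stools sit around the table at the −y, +y, +x sides.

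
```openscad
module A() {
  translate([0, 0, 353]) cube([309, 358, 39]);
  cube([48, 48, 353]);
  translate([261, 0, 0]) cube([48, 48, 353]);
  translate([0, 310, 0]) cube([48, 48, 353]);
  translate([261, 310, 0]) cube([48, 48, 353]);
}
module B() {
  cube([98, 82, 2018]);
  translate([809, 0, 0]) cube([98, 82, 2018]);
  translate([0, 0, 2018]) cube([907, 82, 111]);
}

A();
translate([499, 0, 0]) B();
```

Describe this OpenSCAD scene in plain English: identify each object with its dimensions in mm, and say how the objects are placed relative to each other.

A is a four-legged stool. The seat is a 309×358×39 mm slab whose top surface is at z = 392 mm; four square legs, each 48×48 mm in cross-section, run from the floor (z = 0) to the underside of the seat, each flush with a corner of the seat.

B is a door frame. The clear opening is 711 mm wide and 2018 mm high. Two 98 mm wide jambs, 82 mm deep, stand either side of the opening from the floor to the top of the opening. A 111 mm thick head sits across the top of both jambs, spanning the full outside width of the frame.

The door frame is on the floor beside the stool on its +x side.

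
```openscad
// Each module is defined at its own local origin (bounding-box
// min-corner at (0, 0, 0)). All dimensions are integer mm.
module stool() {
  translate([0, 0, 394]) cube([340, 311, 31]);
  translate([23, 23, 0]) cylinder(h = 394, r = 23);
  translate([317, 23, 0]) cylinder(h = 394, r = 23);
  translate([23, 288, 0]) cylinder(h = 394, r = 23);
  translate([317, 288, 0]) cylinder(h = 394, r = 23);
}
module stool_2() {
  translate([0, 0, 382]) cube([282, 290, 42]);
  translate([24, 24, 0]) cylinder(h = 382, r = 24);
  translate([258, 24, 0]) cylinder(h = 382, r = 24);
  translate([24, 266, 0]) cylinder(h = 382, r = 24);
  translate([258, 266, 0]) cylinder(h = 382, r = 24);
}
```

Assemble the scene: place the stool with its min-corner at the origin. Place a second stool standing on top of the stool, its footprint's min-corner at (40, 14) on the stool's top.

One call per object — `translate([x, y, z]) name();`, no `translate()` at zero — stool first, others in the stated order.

stool();
translate([40, 14, 425]) stool_2();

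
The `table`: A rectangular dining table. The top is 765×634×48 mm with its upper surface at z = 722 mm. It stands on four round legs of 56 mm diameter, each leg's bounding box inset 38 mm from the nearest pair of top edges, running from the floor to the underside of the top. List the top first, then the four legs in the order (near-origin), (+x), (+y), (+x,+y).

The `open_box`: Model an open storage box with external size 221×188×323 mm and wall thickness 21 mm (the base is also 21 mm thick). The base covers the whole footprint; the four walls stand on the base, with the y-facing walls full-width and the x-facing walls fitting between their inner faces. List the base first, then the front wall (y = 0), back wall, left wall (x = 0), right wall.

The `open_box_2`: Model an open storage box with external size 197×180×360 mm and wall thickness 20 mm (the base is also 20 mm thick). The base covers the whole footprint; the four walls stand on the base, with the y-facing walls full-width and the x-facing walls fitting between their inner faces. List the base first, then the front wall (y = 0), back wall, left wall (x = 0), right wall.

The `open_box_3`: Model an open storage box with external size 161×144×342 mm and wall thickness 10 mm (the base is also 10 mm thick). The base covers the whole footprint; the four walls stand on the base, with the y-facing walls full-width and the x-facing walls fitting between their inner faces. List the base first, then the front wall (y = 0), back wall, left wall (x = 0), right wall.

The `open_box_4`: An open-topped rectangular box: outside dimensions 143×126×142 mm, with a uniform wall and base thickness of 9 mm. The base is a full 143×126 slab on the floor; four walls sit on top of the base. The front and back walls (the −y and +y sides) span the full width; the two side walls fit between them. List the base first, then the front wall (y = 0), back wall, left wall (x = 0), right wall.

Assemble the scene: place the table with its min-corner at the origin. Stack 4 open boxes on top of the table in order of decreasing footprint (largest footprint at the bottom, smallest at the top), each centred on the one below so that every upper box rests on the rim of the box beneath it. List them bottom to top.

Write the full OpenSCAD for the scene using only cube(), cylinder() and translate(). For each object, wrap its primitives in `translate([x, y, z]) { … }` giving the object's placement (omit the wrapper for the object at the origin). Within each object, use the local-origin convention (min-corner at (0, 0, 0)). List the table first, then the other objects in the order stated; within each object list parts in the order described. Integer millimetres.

translate([0, 0, 674]) cube([765, 634, 48]);
translate([66, 66, 0]) cylinder(h = 674, r = 28);
translate([699, 66, 0]) cylinder(h = 674, r = 28);
translate([66, 568, 0]) cylinder(h = 674, r = 28);
translate([699, 568, 0]) cylinder(h = 674, r = 28);
translate([272, 223, 722]) {
  cube([221, 188, 21]);
  translate([0, 0, 21]) cube([221, 21, 302]);
  translate([0, 167, 21]) cube([221, 21, 302]);
  translate([0, 21, 21]) cube([21, 146, 302]);
  translate([200, 21, 21]) cube([21, 146, 302]);
}
translate([284, 227, 1045]) {
  cube([197, 180, 20]);
  translate([0, 0, 20]) cube([197, 20, 340]);
  translate([0, 160, 20]) cube([197, 20, 340]);
  translate([0, 20, 20]) cube([20, 140, 340]);
  translate([177, 20, 20]) cube([20, 140, 340]);
}
translate([302, 245, 1405]) {
  cube([161, 144, 10]);
  translate([0, 0, 10]) cube([161, 10, 332]);
  translate([0, 134, 10]) cube([161, 10, 332]);
  translate([0, 10, 10]) cube([10, 124, 332]);
  translate([151, 10, 10]) cube([10, 124, 332]);
}
translate([311, 254, 1747]) {
  cube([143, 126, 9]);
  translate([0, 0, 9]) cube([143, 9, 133]);
  translate([0, 117, 9]) cube([143, 9, 133]);
  translate([0, 9, 9]) cube([9, 108, 133]);
  translate([134, 9, 9]) cube([9, 108, 133]);
}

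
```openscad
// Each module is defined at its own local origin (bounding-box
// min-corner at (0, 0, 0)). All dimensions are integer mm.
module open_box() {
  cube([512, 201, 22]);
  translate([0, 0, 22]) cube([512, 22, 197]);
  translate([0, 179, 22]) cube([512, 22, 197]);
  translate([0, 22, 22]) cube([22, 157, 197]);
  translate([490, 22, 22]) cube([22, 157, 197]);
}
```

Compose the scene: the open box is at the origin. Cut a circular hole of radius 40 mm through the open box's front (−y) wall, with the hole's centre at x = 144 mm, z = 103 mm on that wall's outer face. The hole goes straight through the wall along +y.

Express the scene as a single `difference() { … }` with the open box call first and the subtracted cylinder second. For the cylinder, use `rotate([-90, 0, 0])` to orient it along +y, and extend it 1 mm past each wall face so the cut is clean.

difference() {
  open_box();
  translate([144, -1, 103]) rotate([-90, 0, 0]) cylinder(h = 24, r = 40);
}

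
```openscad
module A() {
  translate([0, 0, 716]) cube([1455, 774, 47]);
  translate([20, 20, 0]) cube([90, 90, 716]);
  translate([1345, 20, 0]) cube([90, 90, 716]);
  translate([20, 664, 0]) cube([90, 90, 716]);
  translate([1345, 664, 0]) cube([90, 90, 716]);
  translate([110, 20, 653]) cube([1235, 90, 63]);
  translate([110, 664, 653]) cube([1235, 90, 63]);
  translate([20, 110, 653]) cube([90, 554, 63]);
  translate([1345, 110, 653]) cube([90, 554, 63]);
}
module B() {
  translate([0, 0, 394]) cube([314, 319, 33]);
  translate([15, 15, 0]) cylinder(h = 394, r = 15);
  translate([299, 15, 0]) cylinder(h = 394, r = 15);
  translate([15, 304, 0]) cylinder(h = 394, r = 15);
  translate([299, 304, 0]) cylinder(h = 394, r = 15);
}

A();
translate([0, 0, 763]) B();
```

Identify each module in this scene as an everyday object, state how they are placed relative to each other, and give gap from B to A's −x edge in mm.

The stool's min-x is at 0; the table's min-x is 0; gap = 0 mm.

A is a table. B is a stool. The stool is on top of the table. The gap from the stool to the table's −x edge is 0 mm.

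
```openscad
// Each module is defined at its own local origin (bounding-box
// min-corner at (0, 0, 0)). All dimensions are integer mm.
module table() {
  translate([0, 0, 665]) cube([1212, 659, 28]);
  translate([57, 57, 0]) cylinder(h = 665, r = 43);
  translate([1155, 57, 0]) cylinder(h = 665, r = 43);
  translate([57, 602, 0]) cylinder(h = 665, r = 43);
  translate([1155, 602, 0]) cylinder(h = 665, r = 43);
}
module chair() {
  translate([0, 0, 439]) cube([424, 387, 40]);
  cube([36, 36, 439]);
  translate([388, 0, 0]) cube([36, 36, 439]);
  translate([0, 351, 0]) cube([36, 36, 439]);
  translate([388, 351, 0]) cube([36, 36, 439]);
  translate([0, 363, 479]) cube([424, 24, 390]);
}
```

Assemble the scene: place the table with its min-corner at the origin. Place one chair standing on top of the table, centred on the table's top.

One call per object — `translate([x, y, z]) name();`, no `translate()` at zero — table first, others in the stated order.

table();
translate([394, 136, 693]) chair();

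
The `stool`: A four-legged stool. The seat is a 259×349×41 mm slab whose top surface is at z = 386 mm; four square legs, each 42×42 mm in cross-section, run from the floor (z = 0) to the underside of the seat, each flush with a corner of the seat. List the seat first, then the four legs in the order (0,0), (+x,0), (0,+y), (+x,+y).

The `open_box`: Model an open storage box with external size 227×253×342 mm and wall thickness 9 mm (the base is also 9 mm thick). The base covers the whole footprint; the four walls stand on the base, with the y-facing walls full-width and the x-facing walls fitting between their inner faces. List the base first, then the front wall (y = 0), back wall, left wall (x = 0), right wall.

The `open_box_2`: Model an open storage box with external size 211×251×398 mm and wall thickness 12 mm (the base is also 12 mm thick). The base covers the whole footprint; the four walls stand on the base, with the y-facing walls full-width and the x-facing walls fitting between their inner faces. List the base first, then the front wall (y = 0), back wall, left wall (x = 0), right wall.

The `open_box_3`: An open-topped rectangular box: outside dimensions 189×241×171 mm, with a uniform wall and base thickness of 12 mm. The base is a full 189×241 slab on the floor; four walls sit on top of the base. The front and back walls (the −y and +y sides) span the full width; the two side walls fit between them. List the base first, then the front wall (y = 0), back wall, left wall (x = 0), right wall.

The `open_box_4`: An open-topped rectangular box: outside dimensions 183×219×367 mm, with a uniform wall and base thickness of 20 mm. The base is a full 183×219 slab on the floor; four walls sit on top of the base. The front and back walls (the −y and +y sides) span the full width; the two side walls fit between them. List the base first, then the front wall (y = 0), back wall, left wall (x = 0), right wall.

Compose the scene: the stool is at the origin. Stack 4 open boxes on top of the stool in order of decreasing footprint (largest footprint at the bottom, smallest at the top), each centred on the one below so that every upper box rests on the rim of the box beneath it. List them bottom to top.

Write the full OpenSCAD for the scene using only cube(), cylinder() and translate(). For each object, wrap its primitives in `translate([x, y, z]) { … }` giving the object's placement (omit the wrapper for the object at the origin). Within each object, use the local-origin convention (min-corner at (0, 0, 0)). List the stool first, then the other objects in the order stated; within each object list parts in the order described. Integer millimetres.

translate([0, 0, 345]) cube([259, 349, 41]);
cube([42, 42, 345]);
translate([217, 0, 0]) cube([42, 42, 345]);
translate([0, 307, 0]) cube([42, 42, 345]);
translate([217, 307, 0]) cube([42, 42, 345]);
translate([16, 48, 386]) {
  cube([227, 253, 9]);
  translate([0, 0, 9]) cube([227, 9, 333]);
  translate([0, 244, 9]) cube([227, 9, 333]);
  translate([0, 9, 9]) cube([9, 235, 333]);
  translate([218, 9, 9]) cube([9, 235, 333]);
}
translate([24, 49, 728]) {
  cube([211, 251, 12]);
  translate([0, 0, 12]) cube([211, 12, 386]);
  translate([0, 239, 12]) cube([211, 12, 386]);
  translate([0, 12, 12]) cube([12, 227, 386]);
  translate([199, 12, 12]) cube([12, 227, 386]);
}
translate([35, 54, 1126]) {
  cube([189, 241, 12]);
  translate([0, 0, 12]) cube([189, 12, 159]);
  translate([0, 229, 12]) cube([189, 12, 159]);
  translate([0, 12, 12]) cube([12, 217, 159]);
  translate([177, 12, 12]) cube([12, 217, 159]);
}
translate([38, 65, 1297]) {
  cube([183, 219, 20]);
  translate([0, 0, 20]) cube([183, 20, 347]);
  translate([0, 199, 20]) cube([183, 20, 347]);
  translate([0, 20, 20]) cube([20, 179, 347]);
  translate([163, 20, 20]) cube([20, 179, 347]);
}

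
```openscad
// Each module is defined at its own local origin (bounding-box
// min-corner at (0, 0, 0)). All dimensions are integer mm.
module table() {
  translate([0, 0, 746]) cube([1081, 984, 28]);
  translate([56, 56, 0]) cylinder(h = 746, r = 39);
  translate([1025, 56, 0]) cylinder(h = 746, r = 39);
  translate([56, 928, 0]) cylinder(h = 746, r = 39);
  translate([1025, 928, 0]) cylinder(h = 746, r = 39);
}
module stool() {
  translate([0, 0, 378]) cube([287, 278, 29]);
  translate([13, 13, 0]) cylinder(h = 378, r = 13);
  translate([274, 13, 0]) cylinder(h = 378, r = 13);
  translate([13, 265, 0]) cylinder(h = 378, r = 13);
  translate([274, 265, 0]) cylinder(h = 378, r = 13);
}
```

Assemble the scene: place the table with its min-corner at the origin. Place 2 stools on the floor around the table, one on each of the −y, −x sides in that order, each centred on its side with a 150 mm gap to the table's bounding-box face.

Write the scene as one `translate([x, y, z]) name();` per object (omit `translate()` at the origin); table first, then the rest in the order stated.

table();
translate([397, -428, 0]) stool();
translate([-437, 353, 0]) stool();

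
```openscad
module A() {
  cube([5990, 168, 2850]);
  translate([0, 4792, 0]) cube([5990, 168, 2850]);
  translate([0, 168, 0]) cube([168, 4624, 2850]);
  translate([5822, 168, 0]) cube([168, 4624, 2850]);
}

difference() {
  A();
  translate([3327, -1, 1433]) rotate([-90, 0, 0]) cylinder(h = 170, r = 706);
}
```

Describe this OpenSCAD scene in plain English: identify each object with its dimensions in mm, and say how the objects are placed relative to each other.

A is the wall frame of a small rectangular building: four walls, each 2850 mm tall and 168 mm thick, enclosing a footprint 5990 mm (x) by 4960 mm (y) outside-to-outside, with no floor or roof. The front and back walls (the −y and +y sides) span the full width; the two side walls fit between them.

The house frame has a circular hole of radius 706 mm through its front wall, centred at (x = 3327, z = 1433).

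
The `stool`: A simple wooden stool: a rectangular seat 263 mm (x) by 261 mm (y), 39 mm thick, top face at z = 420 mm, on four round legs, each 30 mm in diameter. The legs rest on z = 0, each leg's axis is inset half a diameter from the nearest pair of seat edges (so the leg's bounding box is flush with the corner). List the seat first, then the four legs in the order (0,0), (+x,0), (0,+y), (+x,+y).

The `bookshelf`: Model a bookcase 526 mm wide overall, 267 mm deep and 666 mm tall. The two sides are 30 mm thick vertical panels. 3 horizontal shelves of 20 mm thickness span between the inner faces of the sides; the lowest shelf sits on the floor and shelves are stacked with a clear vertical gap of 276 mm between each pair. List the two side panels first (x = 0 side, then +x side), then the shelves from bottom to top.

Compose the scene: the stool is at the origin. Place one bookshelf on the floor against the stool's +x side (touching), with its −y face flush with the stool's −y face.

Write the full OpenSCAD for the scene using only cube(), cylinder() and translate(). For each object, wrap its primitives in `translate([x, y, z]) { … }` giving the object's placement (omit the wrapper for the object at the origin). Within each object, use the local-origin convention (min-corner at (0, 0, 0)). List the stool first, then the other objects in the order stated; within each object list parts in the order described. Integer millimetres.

translate([0, 0, 381]) cube([263, 261, 39]);
translate([15, 15, 0]) cylinder(h = 381, r = 15);
translate([248, 15, 0]) cylinder(h = 381, r = 15);
translate([15, 246, 0]) cylinder(h = 381, r = 15);
translate([248, 246, 0]) cylinder(h = 381, r = 15);
translate([263, 0, 0]) {
  cube([30, 267, 666]);
  translate([496, 0, 0]) cube([30, 267, 666]);
  translate([30, 0, 0]) cube([466, 267, 20]);
  translate([30, 0, 296]) cube([466, 267, 20]);
  translate([30, 0, 592]) cube([466, 267, 20]);
}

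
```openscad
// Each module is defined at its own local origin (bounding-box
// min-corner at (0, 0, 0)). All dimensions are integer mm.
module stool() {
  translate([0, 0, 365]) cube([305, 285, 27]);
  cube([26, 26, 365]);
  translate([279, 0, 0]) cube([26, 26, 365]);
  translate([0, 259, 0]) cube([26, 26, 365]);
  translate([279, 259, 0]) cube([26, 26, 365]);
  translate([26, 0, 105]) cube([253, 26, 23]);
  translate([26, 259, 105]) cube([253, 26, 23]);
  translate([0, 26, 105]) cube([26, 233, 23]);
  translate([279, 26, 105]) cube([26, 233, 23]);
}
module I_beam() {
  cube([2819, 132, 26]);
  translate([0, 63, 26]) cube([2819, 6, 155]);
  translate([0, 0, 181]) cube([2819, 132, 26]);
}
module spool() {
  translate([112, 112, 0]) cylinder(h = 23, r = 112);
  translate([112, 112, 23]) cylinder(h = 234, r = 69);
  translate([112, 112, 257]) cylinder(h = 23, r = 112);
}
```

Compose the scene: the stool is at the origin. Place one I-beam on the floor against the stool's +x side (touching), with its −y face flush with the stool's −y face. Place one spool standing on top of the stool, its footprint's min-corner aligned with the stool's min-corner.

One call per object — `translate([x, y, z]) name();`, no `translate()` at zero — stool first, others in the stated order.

stool();
translate([305, 0, 0]) I_beam();
translate([0, 0, 392]) spool();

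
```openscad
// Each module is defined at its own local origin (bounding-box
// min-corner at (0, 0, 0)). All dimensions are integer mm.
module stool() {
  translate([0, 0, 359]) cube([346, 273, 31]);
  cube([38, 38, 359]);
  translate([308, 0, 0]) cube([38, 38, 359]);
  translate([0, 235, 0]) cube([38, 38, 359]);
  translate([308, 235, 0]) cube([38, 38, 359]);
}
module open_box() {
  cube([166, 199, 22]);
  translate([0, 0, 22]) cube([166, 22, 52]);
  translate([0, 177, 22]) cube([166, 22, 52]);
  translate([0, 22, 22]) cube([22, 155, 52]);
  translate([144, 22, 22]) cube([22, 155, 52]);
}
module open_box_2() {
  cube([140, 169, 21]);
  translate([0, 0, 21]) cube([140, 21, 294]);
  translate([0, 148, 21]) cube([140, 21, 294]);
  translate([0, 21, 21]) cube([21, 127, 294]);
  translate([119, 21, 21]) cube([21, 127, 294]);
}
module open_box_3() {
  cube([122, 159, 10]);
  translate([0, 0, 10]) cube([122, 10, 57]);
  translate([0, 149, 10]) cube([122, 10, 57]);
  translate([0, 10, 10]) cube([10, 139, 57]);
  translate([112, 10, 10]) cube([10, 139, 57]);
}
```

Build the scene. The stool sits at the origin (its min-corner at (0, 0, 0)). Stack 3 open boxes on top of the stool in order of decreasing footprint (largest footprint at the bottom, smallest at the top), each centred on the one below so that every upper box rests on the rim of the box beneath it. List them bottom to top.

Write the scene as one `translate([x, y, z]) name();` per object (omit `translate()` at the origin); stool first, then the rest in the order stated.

stool();
translate([90, 37, 390]) open_box();
translate([103, 52, 464]) open_box_2();
translate([112, 57, 779]) open_box_3();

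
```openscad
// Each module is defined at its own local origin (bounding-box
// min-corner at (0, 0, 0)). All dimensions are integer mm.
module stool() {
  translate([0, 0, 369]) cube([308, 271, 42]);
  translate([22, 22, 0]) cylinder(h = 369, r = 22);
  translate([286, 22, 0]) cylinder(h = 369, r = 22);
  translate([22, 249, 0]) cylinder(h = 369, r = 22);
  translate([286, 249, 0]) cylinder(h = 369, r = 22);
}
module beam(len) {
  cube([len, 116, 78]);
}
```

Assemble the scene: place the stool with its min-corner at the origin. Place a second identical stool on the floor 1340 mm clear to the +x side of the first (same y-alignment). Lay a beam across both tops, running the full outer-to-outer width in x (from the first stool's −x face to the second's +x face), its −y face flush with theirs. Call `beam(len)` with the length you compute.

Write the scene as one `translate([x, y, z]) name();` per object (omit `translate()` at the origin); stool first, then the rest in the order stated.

stool();
translate([1648, 0, 0]) stool();
translate([0, 0, 411]) beam(1956);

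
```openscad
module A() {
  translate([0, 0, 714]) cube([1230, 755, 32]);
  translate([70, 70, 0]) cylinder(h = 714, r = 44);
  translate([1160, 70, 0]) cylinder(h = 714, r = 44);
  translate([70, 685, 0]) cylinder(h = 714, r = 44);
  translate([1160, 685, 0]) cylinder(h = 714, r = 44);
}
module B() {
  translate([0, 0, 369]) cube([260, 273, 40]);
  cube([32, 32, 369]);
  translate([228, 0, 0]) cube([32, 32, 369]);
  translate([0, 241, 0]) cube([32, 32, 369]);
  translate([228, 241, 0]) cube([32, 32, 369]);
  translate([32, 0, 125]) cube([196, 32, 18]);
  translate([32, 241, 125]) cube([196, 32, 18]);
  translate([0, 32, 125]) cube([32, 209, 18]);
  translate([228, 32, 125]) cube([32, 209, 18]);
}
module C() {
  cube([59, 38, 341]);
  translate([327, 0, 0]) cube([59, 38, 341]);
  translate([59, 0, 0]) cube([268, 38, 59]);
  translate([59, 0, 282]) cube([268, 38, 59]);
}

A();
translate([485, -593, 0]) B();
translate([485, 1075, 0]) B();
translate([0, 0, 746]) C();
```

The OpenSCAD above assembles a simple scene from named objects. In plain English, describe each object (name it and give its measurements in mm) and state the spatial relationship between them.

A is a table: top 1230 mm (x) × 755 mm (y), 32 mm thick, upper face at z = 746 mm, on four round legs of 88 mm diameter, each leg's bounding box inset 26 mm from the nearest pair of top edges, running from z = 0 to the bottom of the top.

B is a four-legged stool. The seat is 260×273 mm, 40 mm thick, top at z = 409 mm. It stands on four square legs, each 32×32 mm in cross-section, from z = 0 to the seat underside, each flush with a corner of the seat. Four stretchers, 32 mm wide and 18 mm tall, connect adjacent legs with their undersides at z = 125 mm, each running between the inner faces of the legs it joins and aligned with the legs' outer faces on the other axis.

C is a rectangular picture frame lying in the x–z plane (depth along y). The opening is 268 mm wide (x) by 223 mm tall (z), surrounded by a border 59 mm wide on all four sides. The frame is 38 mm deep and is made of two full-height vertical stiles with two horizontal rails fitted between them.

Two stools sit around the table at the −y, +y sides. The picture frame is on top of the table.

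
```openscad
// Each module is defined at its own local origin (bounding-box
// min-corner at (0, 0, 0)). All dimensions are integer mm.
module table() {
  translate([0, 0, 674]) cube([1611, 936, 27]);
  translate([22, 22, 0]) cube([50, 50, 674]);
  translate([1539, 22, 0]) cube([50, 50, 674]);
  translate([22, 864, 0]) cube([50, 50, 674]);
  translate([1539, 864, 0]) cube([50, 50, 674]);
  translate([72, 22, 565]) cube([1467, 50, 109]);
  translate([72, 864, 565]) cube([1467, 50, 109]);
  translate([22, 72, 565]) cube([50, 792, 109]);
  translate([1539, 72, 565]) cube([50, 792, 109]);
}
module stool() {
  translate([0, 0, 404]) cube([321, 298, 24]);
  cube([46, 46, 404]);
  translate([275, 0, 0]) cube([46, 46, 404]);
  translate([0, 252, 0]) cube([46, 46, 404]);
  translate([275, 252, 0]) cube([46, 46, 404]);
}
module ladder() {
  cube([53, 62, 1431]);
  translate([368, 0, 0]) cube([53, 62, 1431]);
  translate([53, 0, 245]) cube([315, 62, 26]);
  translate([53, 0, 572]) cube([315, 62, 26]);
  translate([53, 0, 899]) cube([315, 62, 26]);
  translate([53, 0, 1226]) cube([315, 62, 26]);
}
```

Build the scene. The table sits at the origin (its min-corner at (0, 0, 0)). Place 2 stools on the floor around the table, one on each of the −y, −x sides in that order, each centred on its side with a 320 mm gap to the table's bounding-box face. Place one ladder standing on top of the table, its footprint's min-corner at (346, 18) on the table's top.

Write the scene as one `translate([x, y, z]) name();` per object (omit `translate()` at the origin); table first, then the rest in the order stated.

table();
translate([645, -618, 0]) stool();
translate([-641, 319, 0]) stool();
translate([346, 18, 701]) ladder();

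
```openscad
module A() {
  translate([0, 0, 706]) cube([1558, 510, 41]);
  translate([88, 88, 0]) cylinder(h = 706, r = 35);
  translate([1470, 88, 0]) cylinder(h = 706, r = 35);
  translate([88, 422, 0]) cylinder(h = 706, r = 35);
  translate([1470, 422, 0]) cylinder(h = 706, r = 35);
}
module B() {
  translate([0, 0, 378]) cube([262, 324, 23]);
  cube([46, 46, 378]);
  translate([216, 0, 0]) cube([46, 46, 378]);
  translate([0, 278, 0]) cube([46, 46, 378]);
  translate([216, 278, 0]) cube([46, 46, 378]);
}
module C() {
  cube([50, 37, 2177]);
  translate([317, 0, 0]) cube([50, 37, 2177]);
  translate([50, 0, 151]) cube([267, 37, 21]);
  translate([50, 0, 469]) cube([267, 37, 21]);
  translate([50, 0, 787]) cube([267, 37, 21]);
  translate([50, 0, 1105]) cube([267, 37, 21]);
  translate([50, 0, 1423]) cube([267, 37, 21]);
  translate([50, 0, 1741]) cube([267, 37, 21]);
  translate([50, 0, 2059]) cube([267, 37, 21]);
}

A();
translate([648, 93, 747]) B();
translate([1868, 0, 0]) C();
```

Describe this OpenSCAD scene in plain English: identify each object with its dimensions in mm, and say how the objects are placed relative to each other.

A is a table: top 1558 mm (x) × 510 mm (y), 41 mm thick, upper face at z = 747 mm, on four round legs of 70 mm diameter, each leg's bounding box inset 53 mm from the nearest pair of top edges, running from z = 0 to the bottom of the top.

B is a simple wooden stool: a rectangular seat 262 mm (x) by 324 mm (y), 23 mm thick, top face at z = 401 mm, on four square legs, each 46×46 mm in cross-section. The legs rest on z = 0, each flush with a corner of the seat.

C is a wooden ladder with two side rails of 50×37 mm section and 2177 mm height, set 367 mm apart overall. Between them run 7 rectangular rungs (37 mm deep, 21 mm thick), front faces flush with the rails' −y face. The bottom of the first rung is 151 mm above the floor and each subsequent rung is 318 mm higher than the one below.

The stool is on top of the table, centred. The ladder is on the floor beside the table on its +x side.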